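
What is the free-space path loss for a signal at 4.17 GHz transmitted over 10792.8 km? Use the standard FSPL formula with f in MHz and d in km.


f = 4.17 GHz = 4170.0000 MHz
d = 10792.8 km
FSPL = 32.44 + 20*log10(4170.0000) + 20*log10(10792.8)
FSPL = 32.44 + 72.4027 + 80.6627
FSPL = 185.5054 dB

185.5054 dB


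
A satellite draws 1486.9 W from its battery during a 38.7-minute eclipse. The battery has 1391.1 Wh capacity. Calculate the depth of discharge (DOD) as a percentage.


E_used = P * t / 60 = 1486.9 * 38.7 / 60 = 959.0505 Wh
DOD = E_used / E_total * 100 = 959.0505 / 1391.1 * 100
DOD = 68.9419 %

68.9419 %


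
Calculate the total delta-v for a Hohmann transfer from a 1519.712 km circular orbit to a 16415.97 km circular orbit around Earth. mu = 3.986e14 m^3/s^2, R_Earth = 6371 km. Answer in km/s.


r1 = 7890.7120 km = 7.890712e+06 m
r2 = 22786.9700 km = 2.278697e+07 m
dv1 = sqrt(mu/r1)*(sqrt(2*r2/(r1+r2)) - 1) = 1555.3890 m/s
dv2 = sqrt(mu/r2)*(1 - sqrt(2*r1/(r1+r2))) = 1182.6334 m/s
total dv = |dv1| + |dv2| = 1555.3890 + 1182.6334 = 2738.0224 m/s = 2.7380 km/s

2.7380 km/s


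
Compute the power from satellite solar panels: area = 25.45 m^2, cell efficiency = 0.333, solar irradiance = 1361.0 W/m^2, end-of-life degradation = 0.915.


P = area * eta * S * degradation
P = 25.45 * 0.333 * 1361.0 * 0.915
P = 10553.8578 W

10553.8578 W


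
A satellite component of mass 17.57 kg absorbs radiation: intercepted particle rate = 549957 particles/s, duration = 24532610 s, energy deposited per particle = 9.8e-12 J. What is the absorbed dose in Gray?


Total energy deposited = rate * time * E_per
  = 549957 * 24532610 * 9.8e-12 = 132.2204 J
Dose = E_total / mass = 132.2204 / 17.57
Dose = 7.5254 Gy

7.5254 Gy


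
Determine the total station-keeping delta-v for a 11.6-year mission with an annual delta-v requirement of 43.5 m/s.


dV = rate * years = 43.5 * 11.6
dV = 504.6000 m/s

504.6000 m/s


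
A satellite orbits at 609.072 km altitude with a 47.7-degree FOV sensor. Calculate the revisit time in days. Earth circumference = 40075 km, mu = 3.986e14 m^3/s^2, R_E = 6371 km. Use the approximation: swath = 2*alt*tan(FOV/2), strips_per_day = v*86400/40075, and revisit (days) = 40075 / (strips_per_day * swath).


swath = 2*609.072*tan(0.416261) = 538.5358 km
v = sqrt(mu/r) = 7556.8134 m/s = 7.5568 km/s
strips/day = v*86400/40075 = 7.5568*86400/40075 = 16.2922
coverage/day = strips * swath = 16.2922 * 538.5358 = 8773.9168 km
revisit = 40075 / 8773.9168 = 4.5675 days

4.5675 days


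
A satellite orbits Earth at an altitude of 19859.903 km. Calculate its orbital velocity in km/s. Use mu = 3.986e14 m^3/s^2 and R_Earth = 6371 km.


r = R_E + alt = 6371.0 + 19859.903 = 26230.9030 km = 2.6230903e+07 m
v = sqrt(mu/r) = sqrt(3.986e14 / 2.6230903e+07) = 3898.1812 m/s = 3.8982 km/s

3.8982 km/s


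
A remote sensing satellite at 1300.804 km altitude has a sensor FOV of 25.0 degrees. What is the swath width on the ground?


FOV = 25.0 deg = 0.4363323 rad
swath = 2 * alt * tan(FOV/2) = 2 * 1300.804 * tan(0.2181662)
swath = 2 * 1300.804 * 0.2216947
swath = 576.7626 km

576.7626 km


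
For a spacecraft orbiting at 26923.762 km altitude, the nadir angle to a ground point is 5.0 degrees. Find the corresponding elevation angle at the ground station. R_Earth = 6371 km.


r = R_E + alt = 33294.7620 km
Law of sines in the satellite / Earth-center / ground-point triangle:
  sin(nadir)/R_E = sin(90 + el)/r  =>  cos(el) = (r/R_E)*sin(nadir)
cos(el) = (33294.7620 / 6371.0000) * sin(5.0 deg) = 0.4554748
el = arccos(0.4554748) = 62.9045 deg
(Earth-central angle = 90 - nadir - el = 22.0955 deg)

62.9045 degrees


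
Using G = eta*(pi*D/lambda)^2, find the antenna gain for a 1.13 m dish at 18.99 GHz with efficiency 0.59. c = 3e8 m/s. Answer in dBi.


lambda = c/f = 3e8 / 1.899e+10 = 0.01579779 m
G = eta*(pi*D/lambda)^2 = 0.59*(pi*1.13/0.01579779)^2
G = 29793.1254 (linear)
G = 10*log10(29793.1254) = 44.7412 dBi

44.7412 dBi


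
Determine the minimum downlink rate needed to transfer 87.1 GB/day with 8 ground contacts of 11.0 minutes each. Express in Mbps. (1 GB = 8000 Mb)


total contact time = 8 * 11.0 * 60 = 5280.0000 s
data = 87.1 GB = 696800.0000 Mb
rate = 696800.0000 / 5280.0000 = 131.9697 Mbps

131.9697 Mbps


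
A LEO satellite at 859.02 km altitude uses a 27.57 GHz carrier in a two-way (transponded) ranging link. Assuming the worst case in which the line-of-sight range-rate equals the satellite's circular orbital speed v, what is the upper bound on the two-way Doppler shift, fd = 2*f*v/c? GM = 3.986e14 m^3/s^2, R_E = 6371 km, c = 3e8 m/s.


r = 7.23002e+06 m
v = sqrt(mu/r) = 7425.0417 m/s (worst-case radial velocity)
f = 27.57 GHz = 2.757e+10 Hz
fd = 2*f*v/c = 2*2.757e+10*7425.0417/3.0e+08
fd = 1.3647227e+06 Hz

1.3647e+06 Hz


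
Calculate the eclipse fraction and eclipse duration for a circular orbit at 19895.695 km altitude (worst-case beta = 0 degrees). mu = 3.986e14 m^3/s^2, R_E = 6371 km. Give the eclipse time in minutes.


r = 26266.6950 km
T = 706.1031 min
Eclipse fraction = arcsin(R_E/r)/pi = arcsin(6371.0000/26266.6950)/pi
= arcsin(0.2425505)/pi = 0.07798401
Eclipse duration = 0.07798401 * 706.1031 = 55.0648 min

55.0648 minutes


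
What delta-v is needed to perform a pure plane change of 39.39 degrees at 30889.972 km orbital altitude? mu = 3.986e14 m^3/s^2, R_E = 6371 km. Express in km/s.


r = 37260.9720 km = 3.7260972e+07 m
V = sqrt(mu/r) = 3270.7064 m/s
di = 39.39 deg = 0.6874852 rad
dV = 2*V*sin(di/2) = 2*3270.7064*sin(0.3437426)
dV = 2204.5418 m/s = 2.2045 km/s

2.2045 km/s


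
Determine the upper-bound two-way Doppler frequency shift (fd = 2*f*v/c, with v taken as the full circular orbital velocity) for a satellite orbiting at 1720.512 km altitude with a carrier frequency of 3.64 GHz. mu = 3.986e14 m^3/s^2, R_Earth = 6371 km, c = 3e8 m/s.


r = 8.091512e+06 m
v = sqrt(mu/r) = 7018.6536 m/s (worst-case radial velocity)
f = 3.64 GHz = 3.64e+09 Hz
fd = 2*f*v/c = 2*3.64e+09*7018.6536/3.0e+08
fd = 170319.3263 Hz

170319.3263 Hz


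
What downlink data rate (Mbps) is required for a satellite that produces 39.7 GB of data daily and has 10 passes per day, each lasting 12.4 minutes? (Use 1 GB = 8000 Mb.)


total contact time = 10 * 12.4 * 60 = 7440.0000 s
data = 39.7 GB = 317600.0000 Mb
rate = 317600.0000 / 7440.0000 = 42.6882 Mbps

42.6882 Mbps


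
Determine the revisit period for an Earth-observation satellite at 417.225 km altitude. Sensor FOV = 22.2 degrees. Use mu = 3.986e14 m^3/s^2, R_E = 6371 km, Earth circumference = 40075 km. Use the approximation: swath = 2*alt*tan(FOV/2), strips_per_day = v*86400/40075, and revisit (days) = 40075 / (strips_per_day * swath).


swath = 2*417.225*tan(0.1937315) = 163.7126 km
v = sqrt(mu/r) = 7662.8537 m/s = 7.6629 km/s
strips/day = v*86400/40075 = 7.6629*86400/40075 = 16.5208
coverage/day = strips * swath = 16.5208 * 163.7126 = 2704.6608 km
revisit = 40075 / 2704.6608 = 14.8170 days

14.8170 days


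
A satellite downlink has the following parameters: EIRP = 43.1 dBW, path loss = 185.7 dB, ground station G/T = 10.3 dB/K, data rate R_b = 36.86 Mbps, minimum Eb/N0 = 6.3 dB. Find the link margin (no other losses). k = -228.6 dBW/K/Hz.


C/N0 = EIRP - FSPL + G/T - k = 43.1 - 185.7 + 10.3 - (-228.6)
C/N0 = 96.3000 dB-Hz
R_b = 36.86 Mbps = 3.686e+07 bps -> 10*log10(R_b) = 75.6656 dB-Hz
Eb/N0 = C/N0 - 10*log10(R_b) = 96.3000 - 75.6656 = 20.6344 dB
Margin = Eb/N0 - Eb/N0_req = 20.6344 - 6.3 = 14.3344 dB (link closes)

14.3344 dB


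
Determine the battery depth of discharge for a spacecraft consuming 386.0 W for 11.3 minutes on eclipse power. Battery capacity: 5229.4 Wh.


E_used = P * t / 60 = 386.0 * 11.3 / 60 = 72.6967 Wh
DOD = E_used / E_total * 100 = 72.6967 / 5229.4 * 100
DOD = 1.3902 %

1.3902 %


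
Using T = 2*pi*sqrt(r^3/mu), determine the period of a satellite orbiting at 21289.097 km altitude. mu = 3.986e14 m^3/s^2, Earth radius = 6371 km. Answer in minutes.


r = 27660.0970 km = 2.7660097e+07 m
T = 2*pi*sqrt(r^3/mu) = 2*pi*sqrt(2.1162214e+22 / 3.986e14)
T = 45781.6846 s = 763.0281 min

763.0281 minutes


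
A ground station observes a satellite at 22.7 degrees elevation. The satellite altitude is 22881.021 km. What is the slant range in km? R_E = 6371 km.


h = 22881.021 km, el = 22.7 deg
d = -R_E*sin(el) + sqrt((R_E*sin(el))^2 + 2*R_E*h + h^2)
d = -6371.0000*sin(0.3961897) + sqrt((6371.0000*0.385906)^2 + 2*6371.0000*22881.021 + 22881.021^2)
d = 26196.8605 km

26196.8605 km


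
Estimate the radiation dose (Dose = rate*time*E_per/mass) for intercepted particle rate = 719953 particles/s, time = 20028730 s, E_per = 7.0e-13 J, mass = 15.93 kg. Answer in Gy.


Total energy deposited = rate * time * E_per
  = 719953 * 20028730 * 7.0e-13 = 10.0938 J
Dose = E_total / mass = 10.0938 / 15.93
Dose = 0.633636 Gy

0.6336 Gy


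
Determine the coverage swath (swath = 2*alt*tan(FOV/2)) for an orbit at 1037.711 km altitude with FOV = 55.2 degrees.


FOV = 55.2 deg = 0.9634217 rad
swath = 2 * alt * tan(FOV/2) = 2 * 1037.711 * tan(0.4817109)
swath = 2 * 1037.711 * 0.5227874
swath = 1085.0044 km

1085.0044 km


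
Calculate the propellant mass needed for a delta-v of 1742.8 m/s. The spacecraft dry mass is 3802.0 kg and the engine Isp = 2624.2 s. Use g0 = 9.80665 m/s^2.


ve = Isp * g0 = 2624.2 * 9.80665 = 25734.610930 m/s
mass ratio = exp(dv/ve) = exp(1742.8/25734.610930) = 1.07006782
m_prop = m_dry * (mr - 1) = 3802.0 * (1.07006782 - 1)
m_prop = 266.3978 kg

266.3978 kg


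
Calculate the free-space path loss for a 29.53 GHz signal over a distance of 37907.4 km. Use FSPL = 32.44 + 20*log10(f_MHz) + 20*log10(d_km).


f = 29.53 GHz = 29530.0000 MHz
d = 37907.4 km
FSPL = 32.44 + 20*log10(29530.0000) + 20*log10(37907.4)
FSPL = 32.44 + 89.4053 + 91.5745
FSPL = 213.4197 dB

213.4197 dB


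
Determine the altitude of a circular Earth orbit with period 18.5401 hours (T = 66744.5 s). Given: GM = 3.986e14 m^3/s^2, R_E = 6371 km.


T = 66744.5 s
r = (mu*T^2/(4*pi^2))^(1/3) = (3.986e14 * 66744.5^2 / (4*pi^2))^(1/3)
r = 3.5563365e+07 m = 35563.3646 km
alt = r - R_E = 35563.3646 - 6371 = 29192.3646 km

29192.3646 km


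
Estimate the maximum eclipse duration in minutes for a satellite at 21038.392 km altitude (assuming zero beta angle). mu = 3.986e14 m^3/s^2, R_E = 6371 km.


r = 27409.3920 km
T = 752.6777 min
Eclipse fraction = arcsin(R_E/r)/pi = arcsin(6371.0000/27409.3920)/pi
= arcsin(0.2324386)/pi = 0.07467046
Eclipse duration = 0.07467046 * 752.6777 = 56.2028 min

56.2028 minutes


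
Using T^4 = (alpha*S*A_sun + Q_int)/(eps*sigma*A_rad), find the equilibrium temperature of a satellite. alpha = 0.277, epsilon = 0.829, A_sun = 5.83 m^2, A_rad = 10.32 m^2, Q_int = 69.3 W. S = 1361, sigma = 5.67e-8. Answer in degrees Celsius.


Numerator = alpha*S*A_sun + Q_int = 0.277*1361*5.83 + 69.3 = 2267.1925 W
Denominator = eps*sigma*A_rad = 0.829*5.67e-8*10.32 = 4.8508438e-07 W/K^4
T^4 = 4.6738106e+09 K^4
T = 261.4675 K = -11.6825 C

-11.6825 degrees Celsius


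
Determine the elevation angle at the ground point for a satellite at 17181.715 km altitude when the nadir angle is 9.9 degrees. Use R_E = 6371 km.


r = R_E + alt = 23552.7150 km
Law of sines in the satellite / Earth-center / ground-point triangle:
  sin(nadir)/R_E = sin(90 + el)/r  =>  cos(el) = (r/R_E)*sin(nadir)
cos(el) = (23552.7150 / 6371.0000) * sin(9.9 deg) = 0.6355984
el = arccos(0.6355984) = 50.5356 deg
(Earth-central angle = 90 - nadir - el = 29.5644 deg)

50.5356 degrees


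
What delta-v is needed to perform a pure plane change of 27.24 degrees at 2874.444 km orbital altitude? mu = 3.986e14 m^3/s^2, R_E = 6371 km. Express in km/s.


r = 9245.4440 km = 9.245444e+06 m
V = sqrt(mu/r) = 6566.0587 m/s
di = 27.24 deg = 0.4754277 rad
dV = 2*V*sin(di/2) = 2*6566.0587*sin(0.2377138)
dV = 3092.3691 m/s = 3.0924 km/s

3.0924 km/s


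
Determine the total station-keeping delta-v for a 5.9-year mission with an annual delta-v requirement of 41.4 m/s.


dV = rate * years = 41.4 * 5.9
dV = 244.2600 m/s

244.2600 m/s


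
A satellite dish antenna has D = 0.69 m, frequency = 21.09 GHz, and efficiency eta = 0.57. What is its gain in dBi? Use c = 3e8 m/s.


lambda = c/f = 3e8 / 2.109e+10 = 0.01422475 m
G = eta*(pi*D/lambda)^2 = 0.57*(pi*0.69/0.01422475)^2
G = 13236.8130 (linear)
G = 10*log10(13236.8130) = 41.2178 dBi

41.2178 dBi


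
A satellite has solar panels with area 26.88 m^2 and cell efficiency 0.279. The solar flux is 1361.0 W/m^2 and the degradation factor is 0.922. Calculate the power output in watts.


P = area * eta * S * degradation
P = 26.88 * 0.279 * 1361.0 * 0.922
P = 9410.7127 W

9410.7127 W


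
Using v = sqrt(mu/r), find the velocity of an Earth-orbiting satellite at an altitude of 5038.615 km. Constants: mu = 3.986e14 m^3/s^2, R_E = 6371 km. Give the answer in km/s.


r = R_E + alt = 6371.0 + 5038.615 = 11409.6150 km = 1.1409615e+07 m
v = sqrt(mu/r) = sqrt(3.986e14 / 1.1409615e+07) = 5910.6215 m/s = 5.9106 km/s

5.9106 km/s


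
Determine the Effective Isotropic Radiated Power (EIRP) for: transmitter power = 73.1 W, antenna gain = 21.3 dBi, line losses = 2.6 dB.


Pt = 73.1 W = 18.6392 dBW
EIRP = Pt_dBW + Gt - losses = 18.6392 + 21.3 - 2.6 = 37.3392 dBW

37.3392 dBW


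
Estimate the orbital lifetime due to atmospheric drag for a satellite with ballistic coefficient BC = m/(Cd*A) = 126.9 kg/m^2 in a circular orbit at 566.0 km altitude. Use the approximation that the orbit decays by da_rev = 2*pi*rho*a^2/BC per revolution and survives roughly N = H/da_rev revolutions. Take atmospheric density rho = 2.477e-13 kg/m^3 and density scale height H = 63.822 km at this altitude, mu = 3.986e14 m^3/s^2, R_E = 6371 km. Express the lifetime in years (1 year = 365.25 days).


a = R_E + alt = 6937.0000 km = 6.937e+06 m
da_rev = 2*pi*rho*a^2/BC = 2*pi*2.477e-13*(6.937e+06)^2/126.9 = 0.590184286 m per revolution
N = H/da_rev = 63822.0000 m / 0.590184286 m = 108139.1042 revolutions
P = 2*pi*sqrt(a^3/mu) = 5750.0122 s
lifetime = N*P = 108139.1042 * 5750.0122 = 6.2180116e+08 s = 7196.7727 days
years = 7196.7727 / 365.25 = 19.7037 years

19.7037 years


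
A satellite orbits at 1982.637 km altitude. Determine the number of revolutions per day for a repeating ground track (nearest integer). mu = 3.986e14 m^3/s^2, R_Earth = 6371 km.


r = 8.353637e+06 m
T = 2*pi*sqrt(r^3/mu) = 7598.4432 s = 126.6407 min
revs/day = 1440 / 126.6407 = 11.3708
Rounded: 11 revolutions per day

11 revolutions per day


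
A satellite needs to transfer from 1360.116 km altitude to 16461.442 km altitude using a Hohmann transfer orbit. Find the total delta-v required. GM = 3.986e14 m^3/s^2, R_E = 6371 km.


r1 = 7731.1160 km = 7.731116e+06 m
r2 = 22832.4420 km = 2.2832442e+07 m
dv1 = sqrt(mu/r1)*(sqrt(2*r2/(r1+r2)) - 1) = 1596.4296 m/s
dv2 = sqrt(mu/r2)*(1 - sqrt(2*r1/(r1+r2))) = 1206.3831 m/s
total dv = |dv1| + |dv2| = 1596.4296 + 1206.3831 = 2802.8127 m/s = 2.8028 km/s

2.8028 km/s


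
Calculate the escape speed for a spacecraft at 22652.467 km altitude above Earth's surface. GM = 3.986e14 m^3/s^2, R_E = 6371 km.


r = 6371.0 + 22652.467 = 29023.4670 km = 2.9023467e+07 m
v_esc = sqrt(2*mu/r) = sqrt(2*3.986e14 / 2.9023467e+07)
v_esc = 5240.9377 m/s = 5.2409 km/s

5.2409 km/s


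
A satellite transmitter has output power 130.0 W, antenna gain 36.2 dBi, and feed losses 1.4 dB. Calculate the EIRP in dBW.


Pt = 130.0 W = 21.1394 dBW
EIRP = Pt_dBW + Gt - losses = 21.1394 + 36.2 - 1.4 = 55.9394 dBW

55.9394 dBW


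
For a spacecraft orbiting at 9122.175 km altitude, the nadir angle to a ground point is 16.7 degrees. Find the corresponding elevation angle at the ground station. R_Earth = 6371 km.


r = R_E + alt = 15493.1750 km
Law of sines in the satellite / Earth-center / ground-point triangle:
  sin(nadir)/R_E = sin(90 + el)/r  =>  cos(el) = (r/R_E)*sin(nadir)
cos(el) = (15493.1750 / 6371.0000) * sin(16.7 deg) = 0.6988113
el = arccos(0.6988113) = 45.6683 deg
(Earth-central angle = 90 - nadir - el = 27.6317 deg)

45.6683 degrees


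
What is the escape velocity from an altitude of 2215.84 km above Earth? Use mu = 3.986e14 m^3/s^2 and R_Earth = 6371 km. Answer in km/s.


r = 6371.0 + 2215.84 = 8586.8400 km = 8.58684e+06 m
v_esc = sqrt(2*mu/r) = sqrt(2*3.986e14 / 8.58684e+06)
v_esc = 9635.3381 m/s = 9.6353 km/s

9.6353 km/s


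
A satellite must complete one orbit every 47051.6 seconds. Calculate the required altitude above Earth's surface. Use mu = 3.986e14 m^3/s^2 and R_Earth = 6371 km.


T = 47051.6 s
r = (mu*T^2/(4*pi^2))^(1/3) = (3.986e14 * 47051.6^2 / (4*pi^2))^(1/3)
r = 2.8169261e+07 m = 28169.2608 km
alt = r - R_E = 28169.2608 - 6371 = 21798.2608 km

21798.2608 km


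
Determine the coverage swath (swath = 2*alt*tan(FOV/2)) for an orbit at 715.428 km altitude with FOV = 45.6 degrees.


FOV = 45.6 deg = 0.7958701 rad
swath = 2 * alt * tan(FOV/2) = 2 * 715.428 * tan(0.3979351)
swath = 2 * 715.428 * 0.4203613
swath = 601.4765 km

601.4765 km


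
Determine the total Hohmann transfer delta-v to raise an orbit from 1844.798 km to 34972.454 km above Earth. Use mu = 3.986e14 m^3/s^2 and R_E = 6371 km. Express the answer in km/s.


r1 = 8215.7980 km = 8.215798e+06 m
r2 = 41343.4540 km = 4.1343454e+07 m
dv1 = sqrt(mu/r1)*(sqrt(2*r2/(r1+r2)) - 1) = 2031.6793 m/s
dv2 = sqrt(mu/r2)*(1 - sqrt(2*r1/(r1+r2))) = 1317.1281 m/s
total dv = |dv1| + |dv2| = 2031.6793 + 1317.1281 = 3348.8074 m/s = 3.3488 km/s

3.3488 km/s


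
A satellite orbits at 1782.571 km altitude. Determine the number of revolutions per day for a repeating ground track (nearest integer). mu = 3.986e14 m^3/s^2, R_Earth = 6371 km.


r = 8.153571e+06 m
T = 2*pi*sqrt(r^3/mu) = 7327.1150 s = 122.1186 min
revs/day = 1440 / 122.1186 = 11.7918
Rounded: 12 revolutions per day

12 revolutions per day


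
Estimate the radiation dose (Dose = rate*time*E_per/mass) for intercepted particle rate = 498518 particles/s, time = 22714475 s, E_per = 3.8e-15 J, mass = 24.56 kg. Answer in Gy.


Total energy deposited = rate * time * E_per
  = 498518 * 22714475 * 3.8e-15 = 0.04302958 J
Dose = E_total / mass = 0.04302958 / 24.56
Dose = 0.001752019 Gy

0.0018 Gy


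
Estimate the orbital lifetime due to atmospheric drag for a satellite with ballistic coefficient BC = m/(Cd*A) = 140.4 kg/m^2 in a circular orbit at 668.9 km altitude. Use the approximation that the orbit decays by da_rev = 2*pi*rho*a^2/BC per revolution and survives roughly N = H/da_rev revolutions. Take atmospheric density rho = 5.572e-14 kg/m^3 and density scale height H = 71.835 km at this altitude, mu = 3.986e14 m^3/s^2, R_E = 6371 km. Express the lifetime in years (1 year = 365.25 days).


a = R_E + alt = 7039.9000 km = 7.0399e+06 m
da_rev = 2*pi*rho*a^2/BC = 2*pi*5.572e-14*(7.0399e+06)^2/140.4 = 0.123582464 m per revolution
N = H/da_rev = 71835.0000 m / 0.123582464 m = 581271.7913 revolutions
P = 2*pi*sqrt(a^3/mu) = 5878.4247 s
lifetime = N*P = 581271.7913 * 5878.4247 = 3.4169624e+09 s = 39548.1763 days
years = 39548.1763 / 365.25 = 108.2770 years

108.2770 years


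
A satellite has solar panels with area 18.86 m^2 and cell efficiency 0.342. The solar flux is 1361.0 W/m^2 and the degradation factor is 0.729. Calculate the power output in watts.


P = area * eta * S * degradation
P = 18.86 * 0.342 * 1361.0 * 0.729
P = 6399.6091 W

6399.6091 W


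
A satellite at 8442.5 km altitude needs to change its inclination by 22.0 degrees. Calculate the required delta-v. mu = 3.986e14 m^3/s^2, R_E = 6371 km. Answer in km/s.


r = 14813.5000 km = 1.48135e+07 m
V = sqrt(mu/r) = 5187.2814 m/s
di = 22.0 deg = 0.3839724 rad
dV = 2*V*sin(di/2) = 2*5187.2814*sin(0.1919862)
dV = 1979.5599 m/s = 1.9796 km/s

1.9796 km/s


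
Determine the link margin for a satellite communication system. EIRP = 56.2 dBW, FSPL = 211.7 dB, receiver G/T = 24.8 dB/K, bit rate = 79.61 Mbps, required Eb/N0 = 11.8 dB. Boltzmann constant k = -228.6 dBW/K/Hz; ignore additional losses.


C/N0 = EIRP - FSPL + G/T - k = 56.2 - 211.7 + 24.8 - (-228.6)
C/N0 = 97.9000 dB-Hz
R_b = 79.61 Mbps = 7.961e+07 bps -> 10*log10(R_b) = 79.0097 dB-Hz
Eb/N0 = C/N0 - 10*log10(R_b) = 97.9000 - 79.0097 = 18.8903 dB
Margin = Eb/N0 - Eb/N0_req = 18.8903 - 11.8 = 7.0903 dB (link closes)

7.0903 dB


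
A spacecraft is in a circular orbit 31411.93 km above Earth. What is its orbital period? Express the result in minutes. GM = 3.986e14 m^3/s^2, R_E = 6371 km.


r = 37782.9300 km = 3.778293e+07 m
T = 2*pi*sqrt(r^3/mu) = 2*pi*sqrt(5.3937014e+22 / 3.986e14)
T = 73089.4463 s = 1218.1574 min

1218.1574 minutes


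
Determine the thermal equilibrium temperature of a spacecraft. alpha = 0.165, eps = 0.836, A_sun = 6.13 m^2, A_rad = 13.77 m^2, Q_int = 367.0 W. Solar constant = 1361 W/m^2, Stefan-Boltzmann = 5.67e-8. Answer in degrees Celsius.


Numerator = alpha*S*A_sun + Q_int = 0.165*1361*6.13 + 367.0 = 1743.5834 W
Denominator = eps*sigma*A_rad = 0.836*5.67e-8*13.77 = 6.5271452e-07 W/K^4
T^4 = 2.6712803e+09 K^4
T = 227.3421 K = -45.8079 C

-45.8079 degrees Celsius


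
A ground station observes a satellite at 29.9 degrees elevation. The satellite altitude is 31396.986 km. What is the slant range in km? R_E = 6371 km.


h = 31396.986 km, el = 29.9 deg
d = -R_E*sin(el) + sqrt((R_E*sin(el))^2 + 2*R_E*h + h^2)
d = -6371.0000*sin(0.5218534) + sqrt((6371.0000*0.4984877)^2 + 2*6371.0000*31396.986 + 31396.986^2)
d = 34186.1106 km

34186.1106 km


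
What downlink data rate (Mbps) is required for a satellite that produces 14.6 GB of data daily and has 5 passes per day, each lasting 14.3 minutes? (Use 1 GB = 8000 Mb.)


total contact time = 5 * 14.3 * 60 = 4290.0000 s
data = 14.6 GB = 116800.0000 Mb
rate = 116800.0000 / 4290.0000 = 27.2261 Mbps

27.2261 Mbps


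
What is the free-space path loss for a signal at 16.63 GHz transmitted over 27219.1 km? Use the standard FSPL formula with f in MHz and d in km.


f = 16.63 GHz = 16630.0000 MHz
d = 27219.1 km
FSPL = 32.44 + 20*log10(16630.0000) + 20*log10(27219.1)
FSPL = 32.44 + 84.4178 + 88.6975
FSPL = 205.5553 dB

205.5553 dB


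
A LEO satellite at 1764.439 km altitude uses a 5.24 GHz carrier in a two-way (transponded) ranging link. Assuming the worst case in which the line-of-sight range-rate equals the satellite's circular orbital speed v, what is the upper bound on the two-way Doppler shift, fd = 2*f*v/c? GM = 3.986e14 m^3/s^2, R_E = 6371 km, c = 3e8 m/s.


r = 8.135439e+06 m
v = sqrt(mu/r) = 6999.6794 m/s (worst-case radial velocity)
f = 5.24 GHz = 5.24e+09 Hz
fd = 2*f*v/c = 2*5.24e+09*6999.6794/3.0e+08
fd = 244522.1347 Hz

244522.1347 Hz


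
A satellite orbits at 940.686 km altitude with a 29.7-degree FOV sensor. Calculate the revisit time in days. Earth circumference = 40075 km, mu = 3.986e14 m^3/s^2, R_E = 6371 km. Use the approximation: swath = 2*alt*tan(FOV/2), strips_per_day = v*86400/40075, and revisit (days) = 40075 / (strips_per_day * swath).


swath = 2*940.686*tan(0.2591814) = 498.8367 km
v = sqrt(mu/r) = 7383.4592 m/s = 7.3835 km/s
strips/day = v*86400/40075 = 7.3835*86400/40075 = 15.9184
coverage/day = strips * swath = 15.9184 * 498.8367 = 7940.6953 km
revisit = 40075 / 7940.6953 = 5.0468 days

5.0468 days


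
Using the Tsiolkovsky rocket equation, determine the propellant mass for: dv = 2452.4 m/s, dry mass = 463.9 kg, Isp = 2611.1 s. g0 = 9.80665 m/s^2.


ve = Isp * g0 = 2611.1 * 9.80665 = 25606.143815 m/s
mass ratio = exp(dv/ve) = exp(2452.4/25606.143815) = 1.10051020
m_prop = m_dry * (mr - 1) = 463.9 * (1.10051020 - 1)
m_prop = 46.6267 kg

46.6267 kg


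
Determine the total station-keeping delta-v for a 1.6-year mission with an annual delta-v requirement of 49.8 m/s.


dV = rate * years = 49.8 * 1.6
dV = 79.6800 m/s

79.6800 m/s


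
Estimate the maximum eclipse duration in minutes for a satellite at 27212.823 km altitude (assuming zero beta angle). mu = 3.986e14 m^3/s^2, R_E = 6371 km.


r = 33583.8230 km
T = 1020.8341 min
Eclipse fraction = arcsin(R_E/r)/pi = arcsin(6371.0000/33583.8230)/pi
= arcsin(0.1897044)/pi = 0.06075298
Eclipse duration = 0.06075298 * 1020.8341 = 62.0187 min

62.0187 minutes


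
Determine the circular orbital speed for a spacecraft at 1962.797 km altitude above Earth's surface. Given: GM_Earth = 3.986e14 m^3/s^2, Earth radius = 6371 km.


r = R_E + alt = 6371.0 + 1962.797 = 8333.7970 km = 8.333797e+06 m
v = sqrt(mu/r) = sqrt(3.986e14 / 8.333797e+06) = 6915.8759 m/s = 6.9159 km/s

6.9159 km/s


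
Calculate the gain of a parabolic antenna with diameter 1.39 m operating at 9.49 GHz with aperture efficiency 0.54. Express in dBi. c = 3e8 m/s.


lambda = c/f = 3e8 / 9.49e+09 = 0.03161222 m
G = eta*(pi*D/lambda)^2 = 0.54*(pi*1.39/0.03161222)^2
G = 10304.1701 (linear)
G = 10*log10(10304.1701) = 40.1301 dBi

40.1301 dBi


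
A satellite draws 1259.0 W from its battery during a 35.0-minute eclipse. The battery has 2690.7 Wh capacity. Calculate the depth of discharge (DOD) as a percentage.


E_used = P * t / 60 = 1259.0 * 35.0 / 60 = 734.4167 Wh
DOD = E_used / E_total * 100 = 734.4167 / 2690.7 * 100
DOD = 27.2946 %

27.2946 %


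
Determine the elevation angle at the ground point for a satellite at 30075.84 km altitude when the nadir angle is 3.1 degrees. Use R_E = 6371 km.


r = R_E + alt = 36446.8400 km
Law of sines in the satellite / Earth-center / ground-point triangle:
  sin(nadir)/R_E = sin(90 + el)/r  =>  cos(el) = (r/R_E)*sin(nadir)
cos(el) = (36446.8400 / 6371.0000) * sin(3.1 deg) = 0.3093709
el = arccos(0.3093709) = 71.9787 deg
(Earth-central angle = 90 - nadir - el = 14.9213 deg)

71.9787 degrees


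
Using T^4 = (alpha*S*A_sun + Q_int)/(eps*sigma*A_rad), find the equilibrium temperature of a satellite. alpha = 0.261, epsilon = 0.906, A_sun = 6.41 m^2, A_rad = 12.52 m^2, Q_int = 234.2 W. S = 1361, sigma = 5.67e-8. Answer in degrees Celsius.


Numerator = alpha*S*A_sun + Q_int = 0.261*1361*6.41 + 234.2 = 2511.1666 W
Denominator = eps*sigma*A_rad = 0.906*5.67e-8*12.52 = 6.431549e-07 W/K^4
T^4 = 3.9044507e+09 K^4
T = 249.9712 K = -23.1788 C

-23.1788 degrees Celsius


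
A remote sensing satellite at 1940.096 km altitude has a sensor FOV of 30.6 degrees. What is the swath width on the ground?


FOV = 30.6 deg = 0.5340708 rad
swath = 2 * alt * tan(FOV/2) = 2 * 1940.096 * tan(0.2670354)
swath = 2 * 1940.096 * 0.273569
swath = 1061.5004 km

1061.5004 km


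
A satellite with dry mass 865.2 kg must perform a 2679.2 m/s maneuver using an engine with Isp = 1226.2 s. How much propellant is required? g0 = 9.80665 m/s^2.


ve = Isp * g0 = 1226.2 * 9.80665 = 12024.914230 m/s
mass ratio = exp(dv/ve) = exp(2679.2/12024.914230) = 1.24957574
m_prop = m_dry * (mr - 1) = 865.2 * (1.24957574 - 1)
m_prop = 215.9329 kg

215.9329 kg


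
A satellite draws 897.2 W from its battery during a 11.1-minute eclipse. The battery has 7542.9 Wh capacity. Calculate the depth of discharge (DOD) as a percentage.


E_used = P * t / 60 = 897.2 * 11.1 / 60 = 165.9820 Wh
DOD = E_used / E_total * 100 = 165.9820 / 7542.9 * 100
DOD = 2.2005 %

2.2005 %


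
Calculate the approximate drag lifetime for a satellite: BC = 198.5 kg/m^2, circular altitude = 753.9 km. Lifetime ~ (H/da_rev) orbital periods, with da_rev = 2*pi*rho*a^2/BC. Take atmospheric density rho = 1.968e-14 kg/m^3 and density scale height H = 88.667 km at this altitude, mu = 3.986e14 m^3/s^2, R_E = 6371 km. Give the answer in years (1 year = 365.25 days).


a = R_E + alt = 7124.9000 km = 7.1249e+06 m
da_rev = 2*pi*rho*a^2/BC = 2*pi*1.968e-14*(7.1249e+06)^2/198.5 = 0.0316229221 m per revolution
N = H/da_rev = 88667.0000 m / 0.0316229221 m = 2.8038838e+06 revolutions
P = 2*pi*sqrt(a^3/mu) = 5985.2098 s
lifetime = N*P = 2.8038838e+06 * 5985.2098 = 1.6781833e+10 s = 194234.1795 days
years = 194234.1795 / 365.25 = 531.7842 years

531.7842 years


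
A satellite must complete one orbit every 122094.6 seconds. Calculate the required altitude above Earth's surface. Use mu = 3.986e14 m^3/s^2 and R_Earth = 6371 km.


T = 122094.6 s
r = (mu*T^2/(4*pi^2))^(1/3) = (3.986e14 * 122094.6^2 / (4*pi^2))^(1/3)
r = 5.3193286e+07 m = 53193.2865 km
alt = r - R_E = 53193.2865 - 6371 = 46822.2865 km

46822.2865 km


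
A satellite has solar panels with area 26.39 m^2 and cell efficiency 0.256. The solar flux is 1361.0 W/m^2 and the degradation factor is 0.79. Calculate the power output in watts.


P = area * eta * S * degradation
P = 26.39 * 0.256 * 1361.0 * 0.79
P = 7263.8116 W

7263.8116 W


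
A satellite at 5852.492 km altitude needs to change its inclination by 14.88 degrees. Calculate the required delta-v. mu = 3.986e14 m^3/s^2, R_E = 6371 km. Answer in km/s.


r = 12223.4920 km = 1.2223492e+07 m
V = sqrt(mu/r) = 5710.4588 m/s
di = 14.88 deg = 0.259705 rad
dV = 2*V*sin(di/2) = 2*5710.4588*sin(0.1298525)
dV = 1478.8704 m/s = 1.4789 km/s

1.4789 km/s


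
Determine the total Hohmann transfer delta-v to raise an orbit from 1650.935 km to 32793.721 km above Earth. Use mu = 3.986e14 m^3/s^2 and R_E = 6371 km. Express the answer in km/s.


r1 = 8021.9350 km = 8.021935e+06 m
r2 = 39164.7210 km = 3.9164721e+07 m
dv1 = sqrt(mu/r1)*(sqrt(2*r2/(r1+r2)) - 1) = 2032.9849 m/s
dv2 = sqrt(mu/r2)*(1 - sqrt(2*r1/(r1+r2))) = 1329.9960 m/s
total dv = |dv1| + |dv2| = 2032.9849 + 1329.9960 = 3362.9809 m/s = 3.3630 km/s

3.3630 km/s


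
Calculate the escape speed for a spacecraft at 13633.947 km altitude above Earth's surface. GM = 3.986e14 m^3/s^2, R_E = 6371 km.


r = 6371.0 + 13633.947 = 20004.9470 km = 2.0004947e+07 m
v_esc = sqrt(2*mu/r) = sqrt(2*3.986e14 / 2.0004947e+07)
v_esc = 6312.6970 m/s = 6.3127 km/s

6.3127 km/s


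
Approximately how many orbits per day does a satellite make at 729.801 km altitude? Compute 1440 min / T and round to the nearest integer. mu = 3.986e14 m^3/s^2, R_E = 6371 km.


r = 7.100801e+06 m
T = 2*pi*sqrt(r^3/mu) = 5954.8693 s = 99.2478 min
revs/day = 1440 / 99.2478 = 14.5091
Rounded: 15 revolutions per day

15 revolutions per day


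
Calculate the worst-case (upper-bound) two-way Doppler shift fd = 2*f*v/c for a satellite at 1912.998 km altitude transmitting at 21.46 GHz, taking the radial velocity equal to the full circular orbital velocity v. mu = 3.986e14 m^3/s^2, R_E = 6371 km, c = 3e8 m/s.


r = 8.283998e+06 m
v = sqrt(mu/r) = 6936.6320 m/s (worst-case radial velocity)
f = 21.46 GHz = 2.146e+10 Hz
fd = 2*f*v/c = 2*2.146e+10*6936.6320/3.0e+08
fd = 992400.8169 Hz

992400.8169 Hz


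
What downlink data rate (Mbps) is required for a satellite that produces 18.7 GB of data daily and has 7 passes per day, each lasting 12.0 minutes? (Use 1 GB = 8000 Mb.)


total contact time = 7 * 12.0 * 60 = 5040.0000 s
data = 18.7 GB = 149600.0000 Mb
rate = 149600.0000 / 5040.0000 = 29.6825 Mbps

29.6825 Mbps


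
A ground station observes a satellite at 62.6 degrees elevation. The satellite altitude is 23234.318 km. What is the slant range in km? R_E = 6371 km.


h = 23234.318 km, el = 62.6 deg
d = -R_E*sin(el) + sqrt((R_E*sin(el))^2 + 2*R_E*h + h^2)
d = -6371.0000*sin(1.0926) + sqrt((6371.0000*0.8878154)^2 + 2*6371.0000*23234.318 + 23234.318^2)
d = 23803.5079 km

23803.5079 km


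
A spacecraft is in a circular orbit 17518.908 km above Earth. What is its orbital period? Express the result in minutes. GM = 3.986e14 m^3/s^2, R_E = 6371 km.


r = 23889.9080 km = 2.3889908e+07 m
T = 2*pi*sqrt(r^3/mu) = 2*pi*sqrt(1.3634632e+22 / 3.986e14)
T = 36747.9348 s = 612.4656 min

612.4656 minutes


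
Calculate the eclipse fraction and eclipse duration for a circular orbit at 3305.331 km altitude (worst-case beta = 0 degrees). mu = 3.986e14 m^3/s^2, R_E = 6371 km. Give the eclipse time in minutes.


r = 9676.3310 km
T = 157.8796 min
Eclipse fraction = arcsin(R_E/r)/pi = arcsin(6371.0000/9676.3310)/pi
= arcsin(0.6584107)/pi = 0.228771
Eclipse duration = 0.228771 * 157.8796 = 36.1183 min

36.1183 minutes


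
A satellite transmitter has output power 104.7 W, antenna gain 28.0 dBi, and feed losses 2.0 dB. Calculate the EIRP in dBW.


Pt = 104.7 W = 20.1995 dBW
EIRP = Pt_dBW + Gt - losses = 20.1995 + 28.0 - 2.0 = 46.1995 dBW

46.1995 dBW


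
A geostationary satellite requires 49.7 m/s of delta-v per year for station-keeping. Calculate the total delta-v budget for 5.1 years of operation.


dV = rate * years = 49.7 * 5.1
dV = 253.4700 m/s

253.4700 m/s


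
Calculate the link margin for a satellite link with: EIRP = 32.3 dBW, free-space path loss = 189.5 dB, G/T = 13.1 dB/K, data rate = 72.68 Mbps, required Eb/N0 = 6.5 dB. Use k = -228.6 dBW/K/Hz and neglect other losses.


C/N0 = EIRP - FSPL + G/T - k = 32.3 - 189.5 + 13.1 - (-228.6)
C/N0 = 84.5000 dB-Hz
R_b = 72.68 Mbps = 7.268e+07 bps -> 10*log10(R_b) = 78.6141 dB-Hz
Eb/N0 = C/N0 - 10*log10(R_b) = 84.5000 - 78.6141 = 5.8859 dB
Margin = Eb/N0 - Eb/N0_req = 5.8859 - 6.5 = -0.6141492 dB (negative margin: link does not close)

-0.6141 dB


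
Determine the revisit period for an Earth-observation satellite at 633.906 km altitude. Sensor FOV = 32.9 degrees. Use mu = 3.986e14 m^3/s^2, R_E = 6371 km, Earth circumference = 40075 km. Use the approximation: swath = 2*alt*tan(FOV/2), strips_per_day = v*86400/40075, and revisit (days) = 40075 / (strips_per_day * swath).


swath = 2*633.906*tan(0.2871067) = 374.3399 km
v = sqrt(mu/r) = 7543.4061 m/s = 7.5434 km/s
strips/day = v*86400/40075 = 7.5434*86400/40075 = 16.2633
coverage/day = strips * swath = 16.2633 * 374.3399 = 6087.9882 km
revisit = 40075 / 6087.9882 = 6.5826 days

6.5826 days


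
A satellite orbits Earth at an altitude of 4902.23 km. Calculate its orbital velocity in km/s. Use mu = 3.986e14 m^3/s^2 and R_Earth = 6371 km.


r = R_E + alt = 6371.0 + 4902.23 = 11273.2300 km = 1.127323e+07 m
v = sqrt(mu/r) = sqrt(3.986e14 / 1.127323e+07) = 5946.2678 m/s = 5.9463 km/s

5.9463 km/s


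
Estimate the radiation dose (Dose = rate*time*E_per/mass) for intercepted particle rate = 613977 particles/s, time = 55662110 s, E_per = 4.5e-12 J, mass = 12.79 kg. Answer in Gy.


Total energy deposited = rate * time * E_per
  = 613977 * 55662110 * 4.5e-12 = 153.7886 J
Dose = E_total / mass = 153.7886 / 12.79
Dose = 12.0241 Gy

12.0241 Gy


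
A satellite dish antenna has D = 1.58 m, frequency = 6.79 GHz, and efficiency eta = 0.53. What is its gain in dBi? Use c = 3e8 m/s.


lambda = c/f = 3e8 / 6.79e+09 = 0.04418262 m
G = eta*(pi*D/lambda)^2 = 0.53*(pi*1.58/0.04418262)^2
G = 6689.3948 (linear)
G = 10*log10(6689.3948) = 38.2539 dBi

38.2539 dBi


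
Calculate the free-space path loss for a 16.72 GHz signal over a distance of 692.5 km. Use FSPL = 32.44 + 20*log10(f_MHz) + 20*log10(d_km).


f = 16.72 GHz = 16720.0000 MHz
d = 692.5 km
FSPL = 32.44 + 20*log10(16720.0000) + 20*log10(692.5)
FSPL = 32.44 + 84.4647 + 56.8084
FSPL = 173.7131 dB

173.7131 dB


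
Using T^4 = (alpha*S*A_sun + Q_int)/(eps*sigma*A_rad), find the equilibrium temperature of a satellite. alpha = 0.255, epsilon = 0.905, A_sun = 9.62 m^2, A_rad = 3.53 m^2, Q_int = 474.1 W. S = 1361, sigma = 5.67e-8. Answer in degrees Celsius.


Numerator = alpha*S*A_sun + Q_int = 0.255*1361*9.62 + 474.1 = 3812.7691 W
Denominator = eps*sigma*A_rad = 0.905*5.67e-8*3.53 = 1.8113665e-07 W/K^4
T^4 = 2.1049131e+10 K^4
T = 380.8979 K = 107.7479 C

107.7479 degrees Celsius


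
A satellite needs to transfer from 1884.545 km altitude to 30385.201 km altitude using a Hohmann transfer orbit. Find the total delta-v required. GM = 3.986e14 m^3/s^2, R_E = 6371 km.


r1 = 8255.5450 km = 8.255545e+06 m
r2 = 36756.2010 km = 3.6756201e+07 m
dv1 = sqrt(mu/r1)*(sqrt(2*r2/(r1+r2)) - 1) = 1931.4284 m/s
dv2 = sqrt(mu/r2)*(1 - sqrt(2*r1/(r1+r2))) = 1298.6145 m/s
total dv = |dv1| + |dv2| = 1931.4284 + 1298.6145 = 3230.0429 m/s = 3.2300 km/s

3.2300 km/s


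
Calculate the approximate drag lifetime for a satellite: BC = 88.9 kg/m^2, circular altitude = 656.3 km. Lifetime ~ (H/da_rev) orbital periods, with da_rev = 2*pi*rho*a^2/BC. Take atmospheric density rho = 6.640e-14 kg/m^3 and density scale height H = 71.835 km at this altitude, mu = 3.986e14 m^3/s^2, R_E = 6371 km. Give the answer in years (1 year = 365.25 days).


a = R_E + alt = 7027.3000 km = 7.0273e+06 m
da_rev = 2*pi*rho*a^2/BC = 2*pi*6.640e-14*(7.0273e+06)^2/88.9 = 0.231751832 m per revolution
N = H/da_rev = 71835.0000 m / 0.231751832 m = 309965.1877 revolutions
P = 2*pi*sqrt(a^3/mu) = 5862.6499 s
lifetime = N*P = 309965.1877 * 5862.6499 = 1.8172174e+09 s = 21032.6086 days
years = 21032.6086 / 365.25 = 57.5841 years

57.5841 years


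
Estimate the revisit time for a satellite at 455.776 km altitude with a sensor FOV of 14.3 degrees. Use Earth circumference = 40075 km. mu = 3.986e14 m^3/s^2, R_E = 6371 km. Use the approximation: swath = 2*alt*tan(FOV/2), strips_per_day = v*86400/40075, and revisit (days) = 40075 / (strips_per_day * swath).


swath = 2*455.776*tan(0.124791) = 114.3477 km
v = sqrt(mu/r) = 7641.1869 m/s = 7.6412 km/s
strips/day = v*86400/40075 = 7.6412*86400/40075 = 16.4741
coverage/day = strips * swath = 16.4741 * 114.3477 = 1883.7728 km
revisit = 40075 / 1883.7728 = 21.2738 days

21.2738 days


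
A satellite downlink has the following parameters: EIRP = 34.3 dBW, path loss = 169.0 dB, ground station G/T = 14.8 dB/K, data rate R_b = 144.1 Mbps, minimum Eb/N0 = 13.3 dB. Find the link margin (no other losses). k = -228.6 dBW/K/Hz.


C/N0 = EIRP - FSPL + G/T - k = 34.3 - 169.0 + 14.8 - (-228.6)
C/N0 = 108.7000 dB-Hz
R_b = 144.1 Mbps = 1.441e+08 bps -> 10*log10(R_b) = 81.5866 dB-Hz
Eb/N0 = C/N0 - 10*log10(R_b) = 108.7000 - 81.5866 = 27.1134 dB
Margin = Eb/N0 - Eb/N0_req = 27.1134 - 13.3 = 13.8134 dB (link closes)

13.8134 dB


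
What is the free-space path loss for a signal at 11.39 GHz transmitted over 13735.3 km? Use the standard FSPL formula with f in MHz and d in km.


f = 11.39 GHz = 11390.0000 MHz
d = 13735.3 km
FSPL = 32.44 + 20*log10(11390.0000) + 20*log10(13735.3)
FSPL = 32.44 + 81.1305 + 82.7568
FSPL = 196.3272 dB

196.3272 dB


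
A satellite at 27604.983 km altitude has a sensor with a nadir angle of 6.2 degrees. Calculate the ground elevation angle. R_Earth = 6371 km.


r = R_E + alt = 33975.9830 km
Law of sines in the satellite / Earth-center / ground-point triangle:
  sin(nadir)/R_E = sin(90 + el)/r  =>  cos(el) = (r/R_E)*sin(nadir)
cos(el) = (33975.9830 / 6371.0000) * sin(6.2 deg) = 0.5759511
el = arccos(0.5759511) = 54.8337 deg
(Earth-central angle = 90 - nadir - el = 28.9663 deg)

54.8337 degrees


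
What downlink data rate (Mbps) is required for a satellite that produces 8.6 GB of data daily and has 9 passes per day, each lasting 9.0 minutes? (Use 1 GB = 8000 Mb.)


total contact time = 9 * 9.0 * 60 = 4860.0000 s
data = 8.6 GB = 68800.0000 Mb
rate = 68800.0000 / 4860.0000 = 14.1564 Mbps

14.1564 Mbps


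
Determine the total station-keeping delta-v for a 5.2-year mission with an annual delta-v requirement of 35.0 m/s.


dV = rate * years = 35.0 * 5.2
dV = 182.0000 m/s

182.0000 m/s


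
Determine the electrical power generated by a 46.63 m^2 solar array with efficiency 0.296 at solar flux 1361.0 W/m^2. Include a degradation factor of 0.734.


P = area * eta * S * degradation
P = 46.63 * 0.296 * 1361.0 * 0.734
P = 13788.3187 W

13788.3187 W


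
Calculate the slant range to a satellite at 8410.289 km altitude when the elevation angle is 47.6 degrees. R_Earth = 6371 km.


h = 8410.289 km, el = 47.6 deg
d = -R_E*sin(el) + sqrt((R_E*sin(el))^2 + 2*R_E*h + h^2)
d = -6371.0000*sin(0.8307767) + sqrt((6371.0000*0.7384553)^2 + 2*6371.0000*8410.289 + 8410.289^2)
d = 9438.5346 km

9438.5346 km


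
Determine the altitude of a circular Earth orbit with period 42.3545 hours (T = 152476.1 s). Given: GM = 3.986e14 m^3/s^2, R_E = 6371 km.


T = 152476.1 s
r = (mu*T^2/(4*pi^2))^(1/3) = (3.986e14 * 152476.1^2 / (4*pi^2))^(1/3)
r = 6.1687007e+07 m = 61687.0075 km
alt = r - R_E = 61687.0075 - 6371 = 55316.0075 km

55316.0075 km


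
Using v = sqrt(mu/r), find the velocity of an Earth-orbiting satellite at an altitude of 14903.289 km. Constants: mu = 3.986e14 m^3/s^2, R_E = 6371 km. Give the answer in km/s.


r = R_E + alt = 6371.0 + 14903.289 = 21274.2890 km = 2.1274289e+07 m
v = sqrt(mu/r) = sqrt(3.986e14 / 2.1274289e+07) = 4328.5369 m/s = 4.3285 km/s

4.3285 km/s
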